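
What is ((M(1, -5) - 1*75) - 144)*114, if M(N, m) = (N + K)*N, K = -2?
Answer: -25080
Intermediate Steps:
M(N, m) = N*(-2 + N) (M(N, m) = (N - 2)*N = (-2 + N)*N = N*(-2 + N))
((M(1, -5) - 1*75) - 144)*114 = ((1*(-2 + 1) - 1*75) - 144)*114 = ((1*(-1) - 75) - 144)*114 = ((-1 - 75) - 144)*114 = (-76 - 144)*114 = -220*114 = -25080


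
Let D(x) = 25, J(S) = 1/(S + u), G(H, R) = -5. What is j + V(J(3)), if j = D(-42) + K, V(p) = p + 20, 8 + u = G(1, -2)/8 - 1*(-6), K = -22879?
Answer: -68494/3 ≈ -22831.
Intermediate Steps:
u = -21/8 (u = -8 + (-5/8 - 1*(-6)) = -8 + (-5*1/8 + 6) = -8 + (-5/8 + 6) = -8 + 43/8 = -21/8 ≈ -2.6250)
J(S) = 1/(-21/8 + S) (J(S) = 1/(S - 21/8) = 1/(-21/8 + S))
V(p) = 20 + p
j = -22854 (j = 25 - 22879 = -22854)
j + V(J(3)) = -22854 + (20 + 8/(-21 + 8*3)) = -22854 + (20 + 8/(-21 + 24)) = -22854 + (20 + 8/3) = -22854 + 68/3 = -68494/3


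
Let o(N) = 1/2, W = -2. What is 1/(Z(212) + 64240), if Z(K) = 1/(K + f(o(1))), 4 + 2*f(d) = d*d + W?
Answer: 1673/107473528 ≈ 1.5567e-5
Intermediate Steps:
o(N) = ½
f(d) = -3 + d²/2 (f(d) = -2 + (d*d - 2)/2 = -2 + (d² - 2)/2 = -2 + (-2 + d²)/2 = -2 + (-1 + d²/2) = -3 + d²/2)
Z(K) = 1/(-23/8 + K) (Z(K) = 1/(K + (-3 + (½)²/2)) = 1/(K + (-3 + (½)*(¼))) = 1/(K + (-3 + ⅛)) = 1/(K - 23/8) = 1/(-23/8 + K))
1/(Z(212) + 64240) = 1/(8/(-23 + 8*212) + 64240) = 1/(8/(-23 + 1696) + 64240) = 1/(8/1673 + 64240) = 1/(107473528/1673) = 1673/107473528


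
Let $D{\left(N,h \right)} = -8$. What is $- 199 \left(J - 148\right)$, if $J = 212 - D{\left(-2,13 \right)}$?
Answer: $-14328$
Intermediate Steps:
$J = 220$ ($J = 212 - -8 = 212 + 8 = 220$)
$- 199 \left(J - 148\right) = - 199 \left(220 - 148\right) = \left(-199\right) 72 = -14328$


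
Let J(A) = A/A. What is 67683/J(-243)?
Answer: 67683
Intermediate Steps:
J(A) = 1
67683/J(-243) = 67683/1 = 67683*1 = 67683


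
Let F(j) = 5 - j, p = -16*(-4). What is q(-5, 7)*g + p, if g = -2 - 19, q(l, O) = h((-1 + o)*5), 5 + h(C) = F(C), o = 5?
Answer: 484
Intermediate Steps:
p = 64
h(C) = -C (h(C) = -5 + (5 - C) = -C)
q(l, O) = -20 (q(l, O) = -(-1 + 5)*5 = -4*5 = -1*20 = -20)
g = -21
q(-5, 7)*g + p = -20*(-21) + 64 = 420 + 64 = 484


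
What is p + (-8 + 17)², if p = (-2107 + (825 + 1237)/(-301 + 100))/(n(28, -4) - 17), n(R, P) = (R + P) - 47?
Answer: 1076809/8040 ≈ 133.93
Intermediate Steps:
n(R, P) = -47 + P + R (n(R, P) = (P + R) - 47 = -47 + P + R)
p = 425569/8040 (p = (-2107 + (825 + 1237)/(-301 + 100))/((-47 - 4 + 28) - 17) = (-2107 + 2062/(-201))/(-23 - 17) = (-2107 + 2062*(-1/201))/(-40) = (-2107 - 2062/201)*(-1/40) = -425569/201*(-1/40) = 425569/8040 ≈ 52.931)
p + (-8 + 17)² = 425569/8040 + (-8 + 17)² = 425569/8040 + 9² = 425569/8040 + 81 = 1076809/8040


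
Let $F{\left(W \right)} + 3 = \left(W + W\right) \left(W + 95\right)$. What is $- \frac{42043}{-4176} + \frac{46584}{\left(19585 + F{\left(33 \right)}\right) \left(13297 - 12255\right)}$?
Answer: $\frac{307038841741}{30492379440} \approx 10.069$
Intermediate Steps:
$F{\left(W \right)} = -3 + 2 W \left(95 + W\right)$ ($F{\left(W \right)} = -3 + \left(W + W\right) \left(W + 95\right) = -3 + 2 W \left(95 + W\right)$)
$- \frac{42043}{-4176} + \frac{46584}{\left(19585 + F{\left(33 \right)}\right) \left(13297 - 12255\right)} = - \frac{42043}{-4176} + \frac{46584}{\left(19585 + \left(-3 + 2 \cdot 33^{2} + 190 \cdot 33\right)\right) \left(13297 - 12255\right)} = \left(-42043\right) \left(- \frac{1}{4176}\right) + \frac{46584}{\left(19585 + \left(-3 + 2 \cdot 1089 + 6270\right)\right) 1042} = \frac{42043}{4176} + \frac{46584}{\left(19585 + \left(-3 + 2178 + 6270\right)\right) 1042} = \frac{42043}{4176} + \frac{46584}{\left(19585 + 8445\right) 1042} = \frac{42043}{4176} + \frac{46584}{28030 \cdot 1042} = \frac{42043}{4176} + \frac{46584}{29207260} = \frac{42043}{4176} + 46584 \cdot \frac{1}{29207260} = \frac{42043}{4176} + \frac{11646}{7301815} = \frac{307038841741}{30492379440}$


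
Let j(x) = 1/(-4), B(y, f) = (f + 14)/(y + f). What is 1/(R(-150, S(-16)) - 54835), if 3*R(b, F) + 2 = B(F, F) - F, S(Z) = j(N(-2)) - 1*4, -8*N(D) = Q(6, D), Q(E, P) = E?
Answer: -68/3728755 ≈ -1.8237e-5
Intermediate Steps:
N(D) = -¾ (N(D) = -⅛*6 = -¾)
B(y, f) = (14 + f)/(f + y)
j(x) = -¼
S(Z) = -17/4 (S(Z) = -¼ - 1*4 = -¼ - 4 = -17/4)
R(b, F) = -⅔ - F/3 + (14 + F)/(6*F) (R(b, F) = -⅔ + ((14 + F)/(F + F) - F)/3 = -⅔ + ((14 + F)/((2*F)) - F)/3 = -⅔ + ((1/(2*F))*(14 + F) - F)/3 = -⅔ + ((14 + F)/(2*F) - F)/3 = -⅔ + (-F + (14 + F)/(2*F))/3 = -⅔ + (-F/3 + (14 + F)/(6*F)) = -⅔ - F/3 + (14 + F)/(6*F))
1/(R(-150, S(-16)) - 54835) = 1/((-½ - ⅓*(-17/4) + 7/(3*(-17/4))) - 54835) = 1/((-½ + 17/12 + (7/3)*(-4/17)) - 54835) = 1/((-½ + 17/12 - 28/51) - 54835) = 1/(25/68 - 54835) = 1/(-3728755/68) = -68/3728755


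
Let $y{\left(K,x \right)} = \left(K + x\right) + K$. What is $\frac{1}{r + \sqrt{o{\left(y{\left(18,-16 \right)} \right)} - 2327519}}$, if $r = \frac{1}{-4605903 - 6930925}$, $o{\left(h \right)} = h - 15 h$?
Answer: $- \frac{11536828}{309826323123626933617} - \frac{133098400301584 i \sqrt{2327799}}{309826323123626933617} \approx -3.7236 \cdot 10^{-14} - 0.00065543 i$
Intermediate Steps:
$y{\left(K,x \right)} = x + 2 K$
$o{\left(h \right)} = - 14 h$
$r = - \frac{1}{11536828}$ ($r = \frac{1}{-11536828} = - \frac{1}{11536828} \approx -8.6679 \cdot 10^{-8}$)
$\frac{1}{r + \sqrt{o{\left(y{\left(18,-16 \right)} \right)} - 2327519}} = \frac{1}{- \frac{1}{11536828} + \sqrt{- 14 \left(-16 + 2 \cdot 18\right) - 2327519}} = \frac{1}{- \frac{1}{11536828} + \sqrt{- 14 \left(-16 + 36\right) - 2327519}} = \frac{1}{- \frac{1}{11536828} + \sqrt{\left(-14\right) 20 - 2327519}} = \frac{1}{- \frac{1}{11536828} + \sqrt{-280 - 2327519}} = \frac{1}{- \frac{1}{11536828} + \sqrt{-2327799}} = \frac{1}{- \frac{1}{11536828} + i \sqrt{2327799}}$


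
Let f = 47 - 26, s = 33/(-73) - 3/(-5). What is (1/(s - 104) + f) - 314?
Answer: -11106823/37906 ≈ -293.01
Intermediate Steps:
s = 54/365 (s = 33*(-1/73) - 3*(-⅕) = -33/73 + ⅗ = 54/365 ≈ 0.14795)
f = 21
(1/(s - 104) + f) - 314 = (1/(54/365 - 104) + 21) - 314 = (1/(-37906/365) + 21) - 314 = (-365/37906 + 21) - 314 = 795661/37906 - 314 = -11106823/37906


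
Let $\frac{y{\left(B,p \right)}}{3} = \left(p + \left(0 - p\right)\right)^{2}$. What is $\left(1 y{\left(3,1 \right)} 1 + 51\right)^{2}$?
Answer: $2601$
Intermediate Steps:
$y{\left(B,p \right)} = 0$ ($y{\left(B,p \right)} = 3 \left(p + \left(0 - p\right)\right)^{2} = 3 \left(p - p\right)^{2} = 3 \cdot 0^{2} = 3 \cdot 0 = 0$)
$\left(1 y{\left(3,1 \right)} 1 + 51\right)^{2} = \left(1 \cdot 0 \cdot 1 + 51\right)^{2} = \left(0 \cdot 1 + 51\right)^{2} = \left(0 + 51\right)^{2} = 51^{2} = 2601$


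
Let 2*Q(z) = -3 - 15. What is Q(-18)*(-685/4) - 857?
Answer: 2737/4 ≈ 684.25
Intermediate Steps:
Q(z) = -9 (Q(z) = (-3 - 15)/2 = (1/2)*(-18) = -9)
Q(-18)*(-685/4) - 857 = -(-6165)/4 - 857 = -9*(-685/4) - 857 = 6165/4 - 857 = 2737/4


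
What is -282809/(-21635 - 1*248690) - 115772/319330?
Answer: 536484837/784753475 ≈ 0.68363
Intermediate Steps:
-282809/(-21635 - 1*248690) - 115772/319330 = -282809/(-21635 - 248690) - 115772*1/319330 = -282809/(-270325) - 57886/159665 = -282809*(-1/270325) - 57886/159665 = 282809/270325 - 57886/159665 = 536484837/784753475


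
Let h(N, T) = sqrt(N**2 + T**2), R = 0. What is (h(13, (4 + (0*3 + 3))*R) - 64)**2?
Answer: 2601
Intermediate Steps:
(h(13, (4 + (0*3 + 3))*R) - 64)**2 = (sqrt(13**2 + ((4 + (0*3 + 3))*0)**2) - 64)**2 = (sqrt(169 + ((4 + (0 + 3))*0)**2) - 64)**2 = (sqrt(169 + ((4 + 3)*0)**2) - 64)**2 = (sqrt(169 + (7*0)**2) - 64)**2 = (sqrt(169 + 0**2) - 64)**2 = (sqrt(169 + 0) - 64)**2 = (sqrt(169) - 64)**2 = (13 - 64)**2 = (-51)**2 = 2601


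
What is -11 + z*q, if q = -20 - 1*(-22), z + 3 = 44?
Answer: 71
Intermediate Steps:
z = 41 (z = -3 + 44 = 41)
q = 2 (q = -20 + 22 = 2)
-11 + z*q = -11 + 41*2 = -11 + 82 = 71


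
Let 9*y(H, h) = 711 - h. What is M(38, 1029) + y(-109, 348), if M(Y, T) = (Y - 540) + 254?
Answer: -623/3 ≈ -207.67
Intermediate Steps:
M(Y, T) = -286 + Y (M(Y, T) = (-540 + Y) + 254 = -286 + Y)
y(H, h) = 79 - h/9 (y(H, h) = (711 - h)/9 = 79 - h/9)
M(38, 1029) + y(-109, 348) = (-286 + 38) + (79 - ⅑*348) = -248 + (79 - 116/3) = -248 + 121/3 = -623/3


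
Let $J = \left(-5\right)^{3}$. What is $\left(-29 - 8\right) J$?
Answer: $4625$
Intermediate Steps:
$J = -125$
$\left(-29 - 8\right) J = \left(-29 - 8\right) \left(-125\right) = \left(-37\right) \left(-125\right) = 4625$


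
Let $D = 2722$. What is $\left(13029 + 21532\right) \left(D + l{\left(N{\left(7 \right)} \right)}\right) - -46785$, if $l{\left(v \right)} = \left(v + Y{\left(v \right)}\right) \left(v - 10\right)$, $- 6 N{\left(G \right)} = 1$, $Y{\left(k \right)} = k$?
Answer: $\frac{1696301107}{18} \approx 9.4239 \cdot 10^{7}$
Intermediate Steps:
$N{\left(G \right)} = - \frac{1}{6}$ ($N{\left(G \right)} = \left(- \frac{1}{6}\right) 1 = - \frac{1}{6}$)
$l{\left(v \right)} = 2 v \left(-10 + v\right)$ ($l{\left(v \right)} = \left(v + v\right) \left(v - 10\right) = 2 v \left(-10 + v\right)$)
$\left(13029 + 21532\right) \left(D + l{\left(N{\left(7 \right)} \right)}\right) - -46785 = \left(13029 + 21532\right) \left(2722 + 2 \left(- \frac{1}{6}\right) \left(-10 - \frac{1}{6}\right)\right) - -46785 = 34561 \left(2722 + 2 \left(- \frac{1}{6}\right) \left(- \frac{61}{6}\right)\right) + 46785 = 34561 \left(2722 + \frac{61}{18}\right) + 46785 = 34561 \cdot \frac{49057}{18} + 46785 = \frac{1695458977}{18} + 46785 = \frac{1696301107}{18}$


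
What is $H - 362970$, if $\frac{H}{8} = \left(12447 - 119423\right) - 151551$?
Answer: $-2431186$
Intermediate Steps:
$H = -2068216$ ($H = 8 \left(\left(12447 - 119423\right) - 151551\right) = 8 \left(-106976 - 151551\right) = 8 \left(-258527\right) = -2068216$)
$H - 362970 = -2068216 - 362970 = -2431186$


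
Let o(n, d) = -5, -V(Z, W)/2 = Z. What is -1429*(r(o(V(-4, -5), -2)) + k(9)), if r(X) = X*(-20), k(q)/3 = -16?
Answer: -74308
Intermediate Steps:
k(q) = -48 (k(q) = 3*(-16) = -48)
V(Z, W) = -2*Z
r(X) = -20*X
-1429*(r(o(V(-4, -5), -2)) + k(9)) = -1429*(-20*(-5) - 48) = -1429*(100 - 48) = -1429*52 = -74308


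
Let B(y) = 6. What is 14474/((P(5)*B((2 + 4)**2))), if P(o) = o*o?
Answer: 7237/75 ≈ 96.493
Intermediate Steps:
P(o) = o**2
14474/((P(5)*B((2 + 4)**2))) = 14474/((5**2*6)) = 14474/((25*6)) = 14474/150 = 14474*(1/150) = 7237/75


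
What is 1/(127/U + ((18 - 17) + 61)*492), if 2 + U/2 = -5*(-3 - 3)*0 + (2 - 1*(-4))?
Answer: 8/244159 ≈ 3.2766e-5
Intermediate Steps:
U = 8 (U = -4 + 2*(-5*(-3 - 3)*0 + (2 - 1*(-4))) = -4 + 2*(-5*(-6)*0 + (2 + 4)) = -4 + 2*(30*0 + 6) = -4 + 2*(0 + 6) = -4 + 2*6 = -4 + 12 = 8)
1/(127/U + ((18 - 17) + 61)*492) = 1/(127/8 + ((18 - 17) + 61)*492) = 1/(127*(1/8) + (1 + 61)*492) = 1/(127/8 + 62*492) = 1/(127/8 + 30504) = 1/(244159/8) = 8/244159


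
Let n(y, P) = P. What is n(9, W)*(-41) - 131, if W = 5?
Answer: -336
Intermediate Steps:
n(9, W)*(-41) - 131 = 5*(-41) - 131 = -205 - 131 = -336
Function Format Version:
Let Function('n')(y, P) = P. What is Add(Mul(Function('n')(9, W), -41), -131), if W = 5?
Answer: -336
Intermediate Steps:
Add(Mul(Function('n')(9, W), -41), -131) = Add(Mul(5, -41), -131) = Add(-205, -131) = -336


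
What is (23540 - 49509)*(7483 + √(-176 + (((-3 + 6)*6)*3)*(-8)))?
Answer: -194326027 - 103876*I*√38 ≈ -1.9433e+8 - 6.4034e+5*I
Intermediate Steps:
(23540 - 49509)*(7483 + √(-176 + (((-3 + 6)*6)*3)*(-8))) = -25969*(7483 + √(-176 + ((3*6)*3)*(-8))) = -25969*(7483 + √(-176 + (18*3)*(-8))) = -25969*(7483 + √(-176 + 54*(-8))) = -25969*(7483 + √(-176 - 432)) = -25969*(7483 + √(-608)) = -25969*(7483 + 4*I*√38) = -194326027 - 103876*I*√38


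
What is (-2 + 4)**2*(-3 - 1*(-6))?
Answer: 12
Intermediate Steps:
(-2 + 4)**2*(-3 - 1*(-6)) = 2**2*(-3 + 6) = 4*3 = 12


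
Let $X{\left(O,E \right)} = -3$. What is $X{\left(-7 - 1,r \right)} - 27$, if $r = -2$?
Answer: $-30$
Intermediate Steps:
$X{\left(-7 - 1,r \right)} - 27 = -3 - 27 = -30$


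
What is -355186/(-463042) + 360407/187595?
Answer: 116757347882/43432181995 ≈ 2.6883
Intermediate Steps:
-355186/(-463042) + 360407/187595 = -355186*(-1/463042) + 360407*(1/187595) = 177593/231521 + 360407/187595 = 116757347882/43432181995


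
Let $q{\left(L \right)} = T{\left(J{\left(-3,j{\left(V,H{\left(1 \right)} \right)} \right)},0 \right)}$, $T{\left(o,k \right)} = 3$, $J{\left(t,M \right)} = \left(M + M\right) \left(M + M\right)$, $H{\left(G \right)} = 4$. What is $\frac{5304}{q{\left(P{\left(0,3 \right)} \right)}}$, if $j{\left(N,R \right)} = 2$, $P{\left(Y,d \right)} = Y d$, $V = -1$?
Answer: $1768$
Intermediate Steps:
$J{\left(t,M \right)} = 4 M^{2}$ ($J{\left(t,M \right)} = 2 M 2 M = 4 M^{2}$)
$q{\left(L \right)} = 3$
$\frac{5304}{q{\left(P{\left(0,3 \right)} \right)}} = \frac{5304}{3} = 5304 \cdot \frac{1}{3} = 1768$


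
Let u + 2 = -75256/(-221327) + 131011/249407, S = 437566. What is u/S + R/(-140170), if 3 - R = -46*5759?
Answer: -1599694448155448693022/846411755904170348395 ≈ -1.8900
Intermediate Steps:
u = -62635361389/55200503089 (u = -2 + (-75256/(-221327) + 131011/249407) = -2 + (-75256*(-1/221327) + 131011*(1/249407)) = -2 + (75256/221327 + 131011/249407) = -2 + 47765644789/55200503089 = -62635361389/55200503089 ≈ -1.1347)
R = 264917 (R = 3 - (-46)*5759 = 3 - 1*(-264914) = 3 + 264914 = 264917)
u/S + R/(-140170) = -62635361389/55200503089/437566 + 264917/(-140170) = -62635361389/55200503089*1/437566 + 264917*(-1/140170) = -62635361389/24153863334641374 - 264917/140170 = -1599694448155448693022/846411755904170348395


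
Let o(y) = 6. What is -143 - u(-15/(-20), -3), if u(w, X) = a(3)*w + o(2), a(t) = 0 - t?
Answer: -587/4 ≈ -146.75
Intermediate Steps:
a(t) = -t
u(w, X) = 6 - 3*w (u(w, X) = (-1*3)*w + 6 = -3*w + 6 = 6 - 3*w)
-143 - u(-15/(-20), -3) = -143 - (6 - (-45)/(-20)) = -143 - (6 - (-45)*(-1)/20) = -143 - (6 - 3*¾) = -143 - (6 - 9/4) = -143 - 1*15/4 = -143 - 15/4 = -587/4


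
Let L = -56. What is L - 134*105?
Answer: -14126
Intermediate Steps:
L - 134*105 = -56 - 134*105 = -56 - 14070 = -14126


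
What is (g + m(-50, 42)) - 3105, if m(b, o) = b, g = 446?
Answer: -2709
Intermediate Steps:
(g + m(-50, 42)) - 3105 = (446 - 50) - 3105 = 396 - 3105 = -2709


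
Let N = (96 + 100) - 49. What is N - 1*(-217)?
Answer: 364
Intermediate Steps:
N = 147 (N = 196 - 49 = 147)
N - 1*(-217) = 147 - 1*(-217) = 147 + 217 = 364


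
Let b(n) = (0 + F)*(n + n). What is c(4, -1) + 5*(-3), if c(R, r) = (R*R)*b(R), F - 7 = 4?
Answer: 1393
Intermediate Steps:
F = 11 (F = 7 + 4 = 11)
b(n) = 22*n (b(n) = (0 + 11)*(n + n) = 11*(2*n) = 22*n)
c(R, r) = 22*R³ (c(R, r) = (R*R)*(22*R) = R²*(22*R) = 22*R³)
c(4, -1) + 5*(-3) = 22*4³ + 5*(-3) = 22*64 - 15 = 1408 - 15 = 1393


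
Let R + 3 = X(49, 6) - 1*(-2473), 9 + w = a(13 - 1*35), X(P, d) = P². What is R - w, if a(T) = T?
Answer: 4902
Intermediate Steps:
w = -31 (w = -9 + (13 - 1*35) = -9 + (13 - 35) = -9 - 22 = -31)
R = 4871 (R = -3 + (49² - 1*(-2473)) = -3 + (2401 + 2473) = -3 + 4874 = 4871)
R - w = 4871 - 1*(-31) = 4871 + 31 = 4902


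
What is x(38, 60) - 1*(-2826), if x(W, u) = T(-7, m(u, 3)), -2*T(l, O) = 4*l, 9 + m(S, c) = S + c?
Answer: 2840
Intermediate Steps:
m(S, c) = -9 + S + c (m(S, c) = -9 + (S + c) = -9 + S + c)
T(l, O) = -2*l
x(W, u) = 14 (x(W, u) = -2*(-7) = 14)
x(38, 60) - 1*(-2826) = 14 - 1*(-2826) = 14 + 2826 = 2840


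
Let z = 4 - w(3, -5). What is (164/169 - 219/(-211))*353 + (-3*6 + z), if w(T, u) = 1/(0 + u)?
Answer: 123940004/178295 ≈ 695.14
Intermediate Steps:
w(T, u) = 1/u
z = 21/5 (z = 4 - 1/(-5) = 4 - 1*(-⅕) = 4 + ⅕ = 21/5 ≈ 4.2000)
(164/169 - 219/(-211))*353 + (-3*6 + z) = (164/169 - 219/(-211))*353 + (-3*6 + 21/5) = (164*(1/169) - 219*(-1/211))*353 + (-18 + 21/5) = (164/169 + 219/211)*353 - 69/5 = (71615/35659)*353 - 69/5 = 25280095/35659 - 69/5 = 123940004/178295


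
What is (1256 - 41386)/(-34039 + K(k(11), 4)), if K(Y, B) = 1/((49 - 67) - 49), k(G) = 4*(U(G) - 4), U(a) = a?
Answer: 1344355/1140307 ≈ 1.1789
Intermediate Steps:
k(G) = -16 + 4*G (k(G) = 4*(G - 4) = 4*(-4 + G) = -16 + 4*G)
K(Y, B) = -1/67 (K(Y, B) = 1/(-18 - 49) = 1/(-67) = -1/67)
(1256 - 41386)/(-34039 + K(k(11), 4)) = (1256 - 41386)/(-34039 - 1/67) = -40130/(-2280614/67) = -40130*(-67/2280614) = 1344355/1140307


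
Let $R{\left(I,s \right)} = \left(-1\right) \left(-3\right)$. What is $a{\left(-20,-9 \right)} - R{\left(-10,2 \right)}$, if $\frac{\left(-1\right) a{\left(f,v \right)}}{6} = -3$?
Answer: $15$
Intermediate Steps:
$a{\left(f,v \right)} = 18$ ($a{\left(f,v \right)} = \left(-6\right) \left(-3\right) = 18$)
$R{\left(I,s \right)} = 3$
$a{\left(-20,-9 \right)} - R{\left(-10,2 \right)} = 18 - 3 = 15$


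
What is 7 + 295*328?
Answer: 96767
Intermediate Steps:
7 + 295*328 = 7 + 96760 = 96767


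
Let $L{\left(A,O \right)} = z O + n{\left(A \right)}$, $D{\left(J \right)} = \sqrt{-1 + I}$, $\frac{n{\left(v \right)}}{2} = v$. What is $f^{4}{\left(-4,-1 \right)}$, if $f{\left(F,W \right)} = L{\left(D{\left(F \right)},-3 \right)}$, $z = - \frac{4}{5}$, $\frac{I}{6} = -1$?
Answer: $- \frac{94064}{625} - \frac{53376 i \sqrt{7}}{125} \approx -150.5 - 1129.8 i$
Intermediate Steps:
$I = -6$ ($I = 6 \left(-1\right) = -6$)
$n{\left(v \right)} = 2 v$
$z = - \frac{4}{5}$ ($z = \left(-4\right) \frac{1}{5} = - \frac{4}{5} \approx -0.8$)
$D{\left(J \right)} = i \sqrt{7}$ ($D{\left(J \right)} = \sqrt{-1 - 6} = \sqrt{-7} = i \sqrt{7}$)
$L{\left(A,O \right)} = 2 A - \frac{4 O}{5}$ ($L{\left(A,O \right)} = - \frac{4 O}{5} + 2 A = 2 A - \frac{4 O}{5}$)
$f{\left(F,W \right)} = \frac{12}{5} + 2 i \sqrt{7}$ ($f{\left(F,W \right)} = 2 i \sqrt{7} - - \frac{12}{5} = 2 i \sqrt{7} + \frac{12}{5} = \frac{12}{5} + 2 i \sqrt{7}$)
$f^{4}{\left(-4,-1 \right)} = \left(\frac{12}{5} + 2 i \sqrt{7}\right)^{4}$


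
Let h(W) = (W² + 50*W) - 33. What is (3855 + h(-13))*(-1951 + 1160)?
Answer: -2642731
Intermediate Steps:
h(W) = -33 + W² + 50*W
(3855 + h(-13))*(-1951 + 1160) = (3855 + (-33 + (-13)² + 50*(-13)))*(-1951 + 1160) = (3855 + (-33 + 169 - 650))*(-791) = (3855 - 514)*(-791) = 3341*(-791) = -2642731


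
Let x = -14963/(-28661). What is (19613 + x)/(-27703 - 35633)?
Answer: -46845263/151272758 ≈ -0.30967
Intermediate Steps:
x = 14963/28661 (x = -14963*(-1/28661) = 14963/28661 ≈ 0.52207)
(19613 + x)/(-27703 - 35633) = (19613 + 14963/28661)/(-27703 - 35633) = (562143156/28661)/(-63336) = (562143156/28661)*(-1/63336) = -46845263/151272758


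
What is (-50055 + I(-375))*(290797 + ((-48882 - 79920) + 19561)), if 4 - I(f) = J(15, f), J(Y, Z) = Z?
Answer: -9018975856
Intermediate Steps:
I(f) = 4 - f
(-50055 + I(-375))*(290797 + ((-48882 - 79920) + 19561)) = (-50055 + (4 - 1*(-375)))*(290797 + ((-48882 - 79920) + 19561)) = (-50055 + (4 + 375))*(290797 + (-128802 + 19561)) = (-50055 + 379)*(290797 - 109241) = -49676*181556 = -9018975856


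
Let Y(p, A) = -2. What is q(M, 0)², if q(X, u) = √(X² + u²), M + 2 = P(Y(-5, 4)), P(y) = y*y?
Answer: 4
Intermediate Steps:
P(y) = y²
M = 2 (M = -2 + (-2)² = -2 + 4 = 2)
q(M, 0)² = (√(2² + 0²))² = (√(4 + 0))² = (√4)² = 2² = 4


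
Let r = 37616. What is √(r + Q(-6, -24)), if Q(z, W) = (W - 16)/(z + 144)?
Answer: 2*√44772099/69 ≈ 193.95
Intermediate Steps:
Q(z, W) = (-16 + W)/(144 + z)
√(r + Q(-6, -24)) = √(37616 + (-16 - 24)/(144 - 6)) = √(37616 - 40/138) = √(37616 + (1/138)*(-40)) = √(37616 - 20/69) = √(2595484/69) = 2*√44772099/69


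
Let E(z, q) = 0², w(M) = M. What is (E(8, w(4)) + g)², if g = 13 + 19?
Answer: 1024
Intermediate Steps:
E(z, q) = 0
g = 32
(E(8, w(4)) + g)² = (0 + 32)² = 32² = 1024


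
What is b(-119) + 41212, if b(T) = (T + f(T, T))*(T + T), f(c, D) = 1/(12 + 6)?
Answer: 625687/9 ≈ 69521.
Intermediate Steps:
f(c, D) = 1/18
b(T) = 2*T*(1/18 + T) (b(T) = (T + 1/18)*(T + T) = (1/18 + T)*(2*T) = 2*T*(1/18 + T))
b(-119) + 41212 = (⅑)*(-119)*(1 + 18*(-119)) + 41212 = (⅑)*(-119)*(1 - 2142) + 41212 = (⅑)*(-119)*(-2141) + 41212 = 254779/9 + 41212 = 625687/9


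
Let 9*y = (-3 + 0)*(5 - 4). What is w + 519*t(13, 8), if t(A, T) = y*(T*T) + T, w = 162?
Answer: -6758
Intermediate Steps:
y = -⅓ (y = ((-3 + 0)*(5 - 4))/9 = (-3*1)/9 = (⅑)*(-3) = -⅓ ≈ -0.33333)
t(A, T) = T - T²/3 (t(A, T) = -T*T/3 + T = -T²/3 + T = T - T²/3)
w + 519*t(13, 8) = 162 + 519*((⅓)*8*(3 - 1*8)) = 162 + 519*((⅓)*8*(3 - 8)) = 162 + 519*((⅓)*8*(-5)) = 162 + 519*(-40/3) = 162 - 6920 = -6758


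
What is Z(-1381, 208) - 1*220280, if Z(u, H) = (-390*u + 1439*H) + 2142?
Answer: 619764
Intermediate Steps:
Z(u, H) = 2142 - 390*u + 1439*H
Z(-1381, 208) - 1*220280 = (2142 - 390*(-1381) + 1439*208) - 1*220280 = (2142 + 538590 + 299312) - 220280 = 840044 - 220280 = 619764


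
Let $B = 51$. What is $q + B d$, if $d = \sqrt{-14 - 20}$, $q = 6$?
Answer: $6 + 51 i \sqrt{34} \approx 6.0 + 297.38 i$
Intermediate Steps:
$d = i \sqrt{34}$ ($d = \sqrt{-34} = i \sqrt{34} \approx 5.8309 i$)
$q + B d = 6 + 51 i \sqrt{34}$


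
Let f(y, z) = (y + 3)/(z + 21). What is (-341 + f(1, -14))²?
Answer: 5678689/49 ≈ 1.1589e+5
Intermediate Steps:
f(y, z) = (3 + y)/(21 + z)
(-341 + f(1, -14))² = (-341 + (3 + 1)/(21 - 14))² = (-341 + 4/7)² = (-2383/7)² = 5678689/49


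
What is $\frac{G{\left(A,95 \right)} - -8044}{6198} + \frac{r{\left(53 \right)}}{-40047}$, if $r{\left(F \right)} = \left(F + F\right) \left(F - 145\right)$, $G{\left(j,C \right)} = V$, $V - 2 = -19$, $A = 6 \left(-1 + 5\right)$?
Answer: $\frac{127300055}{82737102} \approx 1.5386$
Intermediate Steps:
$A = 24$ ($A = 6 \cdot 4 = 24$)
$V = -17$ ($V = 2 - 19 = -17$)
$G{\left(j,C \right)} = -17$
$r{\left(F \right)} = 2 F \left(-145 + F\right)$
$\frac{G{\left(A,95 \right)} - -8044}{6198} + \frac{r{\left(53 \right)}}{-40047} = \frac{-17 - -8044}{6198} + \frac{2 \cdot 53 \left(-145 + 53\right)}{-40047} = \left(-17 + 8044\right) \frac{1}{6198} + 2 \cdot 53 \left(-92\right) \left(- \frac{1}{40047}\right) = 8027 \cdot \frac{1}{6198} - - \frac{9752}{40047} = \frac{8027}{6198} + \frac{9752}{40047} = \frac{127300055}{82737102}$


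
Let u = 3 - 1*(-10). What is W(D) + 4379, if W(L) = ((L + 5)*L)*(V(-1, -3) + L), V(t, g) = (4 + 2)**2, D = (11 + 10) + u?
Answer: 97199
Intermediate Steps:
u = 13 (u = 3 + 10 = 13)
D = 34 (D = (11 + 10) + 13 = 21 + 13 = 34)
V(t, g) = 36 (V(t, g) = 6**2 = 36)
W(L) = L*(5 + L)*(36 + L) (W(L) = ((L + 5)*L)*(36 + L) = ((5 + L)*L)*(36 + L) = (L*(5 + L))*(36 + L) = L*(5 + L)*(36 + L))
W(D) + 4379 = 34*(180 + 34**2 + 41*34) + 4379 = 34*(180 + 1156 + 1394) + 4379 = 34*2730 + 4379 = 92820 + 4379 = 97199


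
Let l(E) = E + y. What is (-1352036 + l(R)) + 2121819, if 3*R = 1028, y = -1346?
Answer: 2306339/3 ≈ 7.6878e+5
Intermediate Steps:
R = 1028/3 (R = (1/3)*1028 = 1028/3 ≈ 342.67)
l(E) = -1346 + E (l(E) = E - 1346 = -1346 + E)
(-1352036 + l(R)) + 2121819 = (-1352036 + (-1346 + 1028/3)) + 2121819 = (-1352036 - 3010/3) + 2121819 = -4059118/3 + 2121819 = 2306339/3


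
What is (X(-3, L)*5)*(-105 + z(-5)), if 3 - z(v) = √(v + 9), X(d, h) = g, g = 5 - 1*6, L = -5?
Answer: 520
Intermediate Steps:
g = -1 (g = 5 - 6 = -1)
X(d, h) = -1
z(v) = 3 - √(9 + v) (z(v) = 3 - √(v + 9) = 3 - √(9 + v))
(X(-3, L)*5)*(-105 + z(-5)) = (-1*5)*(-105 + (3 - √(9 - 5))) = -5*(-105 + (3 - √4)) = -5*(-105 + (3 - 1*2)) = -5*(-105 + (3 - 2)) = -5*(-105 + 1) = -5*(-104) = 520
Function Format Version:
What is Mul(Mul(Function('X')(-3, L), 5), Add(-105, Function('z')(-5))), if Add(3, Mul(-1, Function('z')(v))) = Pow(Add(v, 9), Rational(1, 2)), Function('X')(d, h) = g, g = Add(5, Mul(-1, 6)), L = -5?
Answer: 520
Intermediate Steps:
g = -1 (g = Add(5, -6) = -1)
Function('X')(d, h) = -1
Function('z')(v) = Add(3, Mul(-1, Pow(Add(9, v), Rational(1, 2)))) (Function('z')(v) = Add(3, Mul(-1, Pow(Add(v, 9), Rational(1, 2)))) = Add(3, Mul(-1, Pow(Add(9, v), Rational(1, 2)))))
Mul(Mul(Function('X')(-3, L), 5), Add(-105, Function('z')(-5))) = Mul(Mul(-1, 5), Add(-105, Add(3, Mul(-1, Pow(Add(9, -5), Rational(1, 2)))))) = Mul(-5, Add(-105, Add(3, Mul(-1, Pow(4, Rational(1, 2)))))) = Mul(-5, Add(-105, Add(3, Mul(-1, 2)))) = Mul(-5, Add(-105, Add(3, -2))) = Mul(-5, Add(-105, 1)) = Mul(-5, -104) = 520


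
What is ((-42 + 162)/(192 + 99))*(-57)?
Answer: -2280/97 ≈ -23.505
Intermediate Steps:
((-42 + 162)/(192 + 99))*(-57) = (120/291)*(-57) = (120*(1/291))*(-57) = (40/97)*(-57) = -2280/97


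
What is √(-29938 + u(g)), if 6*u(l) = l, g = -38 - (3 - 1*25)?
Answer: I*√269466/3 ≈ 173.03*I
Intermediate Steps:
g = -16 (g = -38 - (3 - 25) = -38 - 1*(-22) = -38 + 22 = -16)
u(l) = l/6
√(-29938 + u(g)) = √(-29938 + (⅙)*(-16)) = √(-29938 - 8/3) = √(-89822/3) = I*√269466/3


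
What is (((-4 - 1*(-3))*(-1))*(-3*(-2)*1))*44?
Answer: 264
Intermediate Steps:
(((-4 - 1*(-3))*(-1))*(-3*(-2)*1))*44 = (((-4 + 3)*(-1))*(6*1))*44 = (-1*(-1)*6)*44 = (1*6)*44 = 6*44 = 264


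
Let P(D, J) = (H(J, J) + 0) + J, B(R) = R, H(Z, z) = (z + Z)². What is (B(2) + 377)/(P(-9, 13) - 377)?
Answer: 379/312 ≈ 1.2147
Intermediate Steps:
H(Z, z) = (Z + z)²
P(D, J) = J + 4*J² (P(D, J) = ((J + J)² + 0) + J = ((2*J)² + 0) + J = (4*J² + 0) + J = 4*J² + J = J + 4*J²)
(B(2) + 377)/(P(-9, 13) - 377) = (2 + 377)/(13*(1 + 4*13) - 377) = 379/(13*(1 + 52) - 377) = 379/(13*53 - 377) = 379/(689 - 377) = 379/312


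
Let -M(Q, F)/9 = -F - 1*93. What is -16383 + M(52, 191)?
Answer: -13827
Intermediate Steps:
M(Q, F) = 837 + 9*F (M(Q, F) = -9*(-F - 1*93) = -9*(-F - 93) = -9*(-93 - F) = 837 + 9*F)
-16383 + M(52, 191) = -16383 + (837 + 9*191) = -16383 + (837 + 1719) = -16383 + 2556 = -13827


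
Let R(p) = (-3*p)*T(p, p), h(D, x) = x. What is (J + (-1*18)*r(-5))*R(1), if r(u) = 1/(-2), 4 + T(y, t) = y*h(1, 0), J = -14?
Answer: -60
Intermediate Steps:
T(y, t) = -4 (T(y, t) = -4 + y*0 = -4 + 0 = -4)
r(u) = -½
R(p) = 12*p (R(p) = -3*p*(-4) = 12*p)
(J + (-1*18)*r(-5))*R(1) = (-14 - 1*18*(-½))*(12*1) = (-14 - 18*(-½))*12 = (-14 + 9)*12 = -5*12 = -60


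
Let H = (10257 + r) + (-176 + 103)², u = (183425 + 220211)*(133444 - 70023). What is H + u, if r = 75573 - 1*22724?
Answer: 25599067191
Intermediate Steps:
u = 25598998756 (u = 403636*63421 = 25598998756)
r = 52849 (r = 75573 - 22724 = 52849)
H = 68435 (H = (10257 + 52849) + (-176 + 103)² = 63106 + (-73)² = 63106 + 5329 = 68435)
H + u = 68435 + 25598998756 = 25599067191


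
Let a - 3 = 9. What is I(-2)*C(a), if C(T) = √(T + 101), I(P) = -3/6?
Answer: -√113/2 ≈ -5.3151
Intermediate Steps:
a = 12 (a = 3 + 9 = 12)
I(P) = -½ (I(P) = -3*⅙ = -½)
C(T) = √(101 + T)
I(-2)*C(a) = -√(101 + 12)/2 = -√113/2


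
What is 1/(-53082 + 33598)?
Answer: -1/19484 ≈ -5.1324e-5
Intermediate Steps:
1/(-53082 + 33598) = 1/(-19484) = -1/19484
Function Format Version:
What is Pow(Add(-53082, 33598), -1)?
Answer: Rational(-1, 19484) ≈ -5.1324e-5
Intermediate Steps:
Pow(Add(-53082, 33598), -1) = Pow(-19484, -1) = Rational(-1, 19484)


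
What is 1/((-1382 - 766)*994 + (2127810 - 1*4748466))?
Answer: -1/4755768 ≈ -2.1027e-7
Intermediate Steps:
1/((-1382 - 766)*994 + (2127810 - 1*4748466)) = 1/(-2148*994 + (2127810 - 4748466)) = 1/(-2135112 - 2620656) = 1/(-4755768) = -1/4755768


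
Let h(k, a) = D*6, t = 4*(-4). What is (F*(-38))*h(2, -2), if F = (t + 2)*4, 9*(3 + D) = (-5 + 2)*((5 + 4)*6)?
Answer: -268128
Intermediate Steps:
t = -16
D = -21 (D = -3 + ((-5 + 2)*((5 + 4)*6))/9 = -3 + (-27*6)/9 = -3 + (-3*54)/9 = -3 + (1/9)*(-162) = -3 - 18 = -21)
F = -56 (F = (-16 + 2)*4 = -14*4 = -56)
h(k, a) = -126 (h(k, a) = -21*6 = -126)
(F*(-38))*h(2, -2) = -56*(-38)*(-126) = 2128*(-126) = -268128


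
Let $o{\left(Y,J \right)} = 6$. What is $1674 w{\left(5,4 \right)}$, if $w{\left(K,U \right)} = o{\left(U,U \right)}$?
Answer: $10044$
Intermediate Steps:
$w{\left(K,U \right)} = 6$
$1674 w{\left(5,4 \right)} = 1674 \cdot 6 = 10044$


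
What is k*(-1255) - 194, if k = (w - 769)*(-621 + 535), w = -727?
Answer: -161463474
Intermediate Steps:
k = 128656 (k = (-727 - 769)*(-621 + 535) = -1496*(-86) = 128656)
k*(-1255) - 194 = 128656*(-1255) - 194 = -161463280 - 194 = -161463474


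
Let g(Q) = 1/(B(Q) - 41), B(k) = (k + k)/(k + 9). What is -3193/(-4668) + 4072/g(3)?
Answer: -769824695/4668 ≈ -1.6492e+5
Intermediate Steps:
B(k) = 2*k/(9 + k) (B(k) = (2*k)/(9 + k) = 2*k/(9 + k))
g(Q) = 1/(-41 + 2*Q/(9 + Q)) (g(Q) = 1/(2*Q/(9 + Q) - 41) = 1/(-41 + 2*Q/(9 + Q)))
-3193/(-4668) + 4072/g(3) = -3193/(-4668) + 4072/(((9 + 3)/(3*(-123 - 13*3)))) = -3193*(-1/4668) + 4072/(((1/3)*12/(-123 - 39))) = 3193/4668 + 4072/(((1/3)*12/(-162))) = 3193/4668 + 4072/(((1/3)*(-1/162)*12)) = 3193/4668 + 4072/(-2/81) = 3193/4668 + 4072*(-81/2) = 3193/4668 - 164916 = -769824695/4668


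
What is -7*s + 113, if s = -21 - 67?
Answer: 729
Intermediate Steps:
s = -88
-7*s + 113 = -7*(-88) + 113 = 616 + 113 = 729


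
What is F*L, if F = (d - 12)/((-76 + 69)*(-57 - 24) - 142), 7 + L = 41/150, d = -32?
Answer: 22198/31875 ≈ 0.69641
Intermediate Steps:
L = -1009/150 (L = -7 + 41/150 = -1009/150 ≈ -6.7267)
F = -44/425 (F = (-32 - 12)/((-76 + 69)*(-57 - 24) - 142) = -44/(-7*(-81) - 142) = -44/(567 - 142) = -44/425 ≈ -0.10353)
F*L = -44/425*(-1009/150) = 22198/31875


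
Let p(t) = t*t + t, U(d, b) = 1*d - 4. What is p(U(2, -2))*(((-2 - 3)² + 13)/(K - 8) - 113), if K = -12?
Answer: -1149/5 ≈ -229.80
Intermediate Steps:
U(d, b) = -4 + d (U(d, b) = d - 4 = -4 + d)
p(t) = t + t² (p(t) = t² + t = t + t²)
p(U(2, -2))*(((-2 - 3)² + 13)/(K - 8) - 113) = ((-4 + 2)*(1 + (-4 + 2)))*(((-2 - 3)² + 13)/(-12 - 8) - 113) = (-2*(1 - 2))*(((-5)² + 13)/(-20) - 113) = (-2*(-1))*((25 + 13)*(-1/20) - 113) = 2*(38*(-1/20) - 113) = 2*(-19/10 - 113) = 2*(-1149/10) = -1149/5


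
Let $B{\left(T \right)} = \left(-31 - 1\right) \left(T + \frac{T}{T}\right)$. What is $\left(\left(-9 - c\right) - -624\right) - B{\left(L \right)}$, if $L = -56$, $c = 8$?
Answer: $-1153$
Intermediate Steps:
$B{\left(T \right)} = -32 - 32 T$ ($B{\left(T \right)} = - 32 \left(T + 1\right) = - 32 \left(1 + T\right) = -32 - 32 T$)
$\left(\left(-9 - c\right) - -624\right) - B{\left(L \right)} = \left(\left(-9 - 8\right) - -624\right) - \left(-32 - -1792\right) = \left(\left(-9 - 8\right) + 624\right) - \left(-32 + 1792\right) = \left(-17 + 624\right) - 1760 = 607 - 1760 = -1153$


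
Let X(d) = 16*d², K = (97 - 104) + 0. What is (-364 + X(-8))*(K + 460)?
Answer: 298980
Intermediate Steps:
K = -7 (K = -7 + 0 = -7)
(-364 + X(-8))*(K + 460) = (-364 + 16*(-8)²)*(-7 + 460) = (-364 + 16*64)*453 = (-364 + 1024)*453 = 660*453 = 298980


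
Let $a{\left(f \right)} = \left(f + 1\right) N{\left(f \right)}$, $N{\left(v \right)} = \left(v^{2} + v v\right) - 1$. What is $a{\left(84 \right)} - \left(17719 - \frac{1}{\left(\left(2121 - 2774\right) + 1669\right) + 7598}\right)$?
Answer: $\frac{10179301625}{8614} \approx 1.1817 \cdot 10^{6}$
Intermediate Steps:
$N{\left(v \right)} = -1 + 2 v^{2}$ ($N{\left(v \right)} = \left(v^{2} + v^{2}\right) - 1 = 2 v^{2} - 1 = -1 + 2 v^{2}$)
$a{\left(f \right)} = \left(1 + f\right) \left(-1 + 2 f^{2}\right)$ ($a{\left(f \right)} = \left(f + 1\right) \left(-1 + 2 f^{2}\right) = \left(1 + f\right) \left(-1 + 2 f^{2}\right)$)
$a{\left(84 \right)} - \left(17719 - \frac{1}{\left(\left(2121 - 2774\right) + 1669\right) + 7598}\right) = \left(1 + 84\right) \left(-1 + 2 \cdot 84^{2}\right) - \left(17719 - \frac{1}{\left(\left(2121 - 2774\right) + 1669\right) + 7598}\right) = 85 \left(-1 + 2 \cdot 7056\right) - \left(17719 - \frac{1}{\left(-653 + 1669\right) + 7598}\right) = 85 \left(-1 + 14112\right) - \left(17719 - \frac{1}{1016 + 7598}\right) = 85 \cdot 14111 - \left(17719 - \frac{1}{8614}\right) = 1199435 + \left(\frac{1}{8614} - 17719\right) = 1199435 - \frac{152631465}{8614} = \frac{10179301625}{8614}$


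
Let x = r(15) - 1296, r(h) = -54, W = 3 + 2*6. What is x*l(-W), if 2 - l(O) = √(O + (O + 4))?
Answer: -2700 + 1350*I*√26 ≈ -2700.0 + 6883.7*I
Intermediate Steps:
W = 15 (W = 3 + 12 = 15)
x = -1350 (x = -54 - 1296 = -1350)
l(O) = 2 - √(4 + 2*O) (l(O) = 2 - √(O + (O + 4)) = 2 - √(O + (4 + O)) = 2 - √(4 + 2*O))
x*l(-W) = -1350*(2 - √(4 + 2*(-1*15))) = -1350*(2 - √(4 + 2*(-15))) = -1350*(2 - √(4 - 30)) = -1350*(2 - √(-26)) = -1350*(2 - I*√26) = -2700 + 1350*I*√26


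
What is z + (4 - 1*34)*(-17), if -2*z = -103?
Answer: 1123/2 ≈ 561.50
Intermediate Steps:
z = 103/2 (z = -½*(-103) = 103/2 ≈ 51.500)
z + (4 - 1*34)*(-17) = 103/2 + (4 - 1*34)*(-17) = 103/2 + (4 - 34)*(-17) = 103/2 - 30*(-17) = 103/2 + 510 = 1123/2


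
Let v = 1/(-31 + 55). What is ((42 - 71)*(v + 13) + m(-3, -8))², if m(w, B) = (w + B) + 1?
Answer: 86806489/576 ≈ 1.5071e+5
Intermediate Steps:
v = 1/24 ≈ 0.041667
m(w, B) = 1 + B + w (m(w, B) = (B + w) + 1 = 1 + B + w)
((42 - 71)*(v + 13) + m(-3, -8))² = ((42 - 71)*(1/24 + 13) + (1 - 8 - 3))² = (-29*313/24 - 10)² = (-9077/24 - 10)² = (-9317/24)² = 86806489/576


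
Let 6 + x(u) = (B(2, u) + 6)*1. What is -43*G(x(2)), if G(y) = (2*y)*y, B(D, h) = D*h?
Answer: -1376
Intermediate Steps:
x(u) = 2*u (x(u) = -6 + (2*u + 6)*1 = -6 + (6 + 2*u)*1 = -6 + (6 + 2*u) = 2*u)
G(y) = 2*y²
-43*G(x(2)) = -86*(2*2)² = -86*4² = -86*16 = -43*32 = -1376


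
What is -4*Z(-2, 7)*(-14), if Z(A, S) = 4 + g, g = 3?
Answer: 392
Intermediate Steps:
Z(A, S) = 7 (Z(A, S) = 4 + 3 = 7)
-4*Z(-2, 7)*(-14) = -4*7*(-14) = -28*(-14) = 392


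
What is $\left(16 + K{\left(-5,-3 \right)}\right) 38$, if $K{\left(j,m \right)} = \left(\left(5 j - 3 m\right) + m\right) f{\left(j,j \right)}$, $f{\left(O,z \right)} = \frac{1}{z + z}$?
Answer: $\frac{3401}{5} \approx 680.2$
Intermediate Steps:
$f{\left(O,z \right)} = \frac{1}{2 z}$
$K{\left(j,m \right)} = \frac{- 2 m + 5 j}{2 j}$ ($K{\left(j,m \right)} = \left(\left(5 j - 3 m\right) + m\right) \frac{1}{2 j} = \left(\left(- 3 m + 5 j\right) + m\right) \frac{1}{2 j} = \left(- 2 m + 5 j\right) \frac{1}{2 j} = \frac{- 2 m + 5 j}{2 j}$)
$\left(16 + K{\left(-5,-3 \right)}\right) 38 = \left(16 + \left(\frac{5}{2} - - \frac{3}{-5}\right)\right) 38 = \left(16 + \left(\frac{5}{2} - \left(-3\right) \left(- \frac{1}{5}\right)\right)\right) 38 = \left(16 + \left(\frac{5}{2} - \frac{3}{5}\right)\right) 38 = \left(16 + \frac{19}{10}\right) 38 = \frac{179}{10} \cdot 38 = \frac{3401}{5}$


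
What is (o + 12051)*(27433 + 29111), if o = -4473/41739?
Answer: 9480397287168/13913 ≈ 6.8141e+8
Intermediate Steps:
o = -1491/13913 (o = -4473*1/41739 = -1491/13913 ≈ -0.10717)
(o + 12051)*(27433 + 29111) = (-1491/13913 + 12051)*(27433 + 29111) = (167664072/13913)*56544 = 9480397287168/13913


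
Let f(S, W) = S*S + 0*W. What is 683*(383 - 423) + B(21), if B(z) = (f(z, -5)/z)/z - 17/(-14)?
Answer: -382449/14 ≈ -27318.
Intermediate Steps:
f(S, W) = S² (f(S, W) = S² + 0 = S²)
B(z) = 31/14 (B(z) = (z²/z)/z - 17/(-14) = z/z - 17*(-1/14) = 1 + 17/14 = 31/14)
683*(383 - 423) + B(21) = 683*(383 - 423) + 31/14 = 683*(-40) + 31/14 = -27320 + 31/14 = -382449/14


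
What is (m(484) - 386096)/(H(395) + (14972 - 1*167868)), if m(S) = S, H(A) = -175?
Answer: 385612/153071 ≈ 2.5192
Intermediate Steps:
(m(484) - 386096)/(H(395) + (14972 - 1*167868)) = (484 - 386096)/(-175 + (14972 - 1*167868)) = -385612/(-175 + (14972 - 167868)) = -385612/(-175 - 152896) = -385612/(-153071) = -385612*(-1/153071) = 385612/153071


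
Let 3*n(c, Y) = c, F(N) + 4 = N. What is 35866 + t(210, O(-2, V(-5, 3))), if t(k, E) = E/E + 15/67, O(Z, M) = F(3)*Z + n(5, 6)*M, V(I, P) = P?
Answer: 2403104/67 ≈ 35867.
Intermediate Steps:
F(N) = -4 + N
n(c, Y) = c/3
O(Z, M) = -Z + 5*M/3 (O(Z, M) = (-4 + 3)*Z + ((1/3)*5)*M = -Z + 5*M/3)
t(k, E) = 82/67 (t(k, E) = 1 + 15*(1/67) = 1 + 15/67 = 82/67)
35866 + t(210, O(-2, V(-5, 3))) = 35866 + 82/67 = 2403104/67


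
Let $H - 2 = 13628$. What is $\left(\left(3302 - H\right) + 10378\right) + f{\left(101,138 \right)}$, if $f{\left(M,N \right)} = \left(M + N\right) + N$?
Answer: $427$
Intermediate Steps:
$H = 13630$ ($H = 2 + 13628 = 13630$)
$f{\left(M,N \right)} = M + 2 N$
$\left(\left(3302 - H\right) + 10378\right) + f{\left(101,138 \right)} = \left(\left(3302 - 13630\right) + 10378\right) + \left(101 + 2 \cdot 138\right) = \left(\left(3302 - 13630\right) + 10378\right) + \left(101 + 276\right) = \left(-10328 + 10378\right) + 377 = 50 + 377 = 427$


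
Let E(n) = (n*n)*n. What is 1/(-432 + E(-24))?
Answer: -1/14256 ≈ -7.0146e-5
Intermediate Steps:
E(n) = n**3 (E(n) = n**2*n = n**3)
1/(-432 + E(-24)) = 1/(-432 + (-24)**3) = 1/(-432 - 13824) = 1/(-14256) = -1/14256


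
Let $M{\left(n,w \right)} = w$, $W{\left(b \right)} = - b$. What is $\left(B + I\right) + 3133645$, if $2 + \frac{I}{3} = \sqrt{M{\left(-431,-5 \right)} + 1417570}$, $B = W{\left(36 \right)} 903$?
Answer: $3101131 + 3 \sqrt{1417565} \approx 3.1047 \cdot 10^{6}$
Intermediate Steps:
$B = -32508$ ($B = \left(-1\right) 36 \cdot 903 = \left(-36\right) 903 = -32508$)
$I = -6 + 3 \sqrt{1417565}$ ($I = -6 + 3 \sqrt{-5 + 1417570} = -6 + 3 \sqrt{1417565} \approx 3565.8$)
$\left(B + I\right) + 3133645 = \left(-32508 - \left(6 - 3 \sqrt{1417565}\right)\right) + 3133645 = \left(-32514 + 3 \sqrt{1417565}\right) + 3133645 = 3101131 + 3 \sqrt{1417565}$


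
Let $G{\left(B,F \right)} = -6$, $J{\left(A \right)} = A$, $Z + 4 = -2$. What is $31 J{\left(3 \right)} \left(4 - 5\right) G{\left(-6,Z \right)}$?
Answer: $558$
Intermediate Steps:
$Z = -6$ ($Z = -4 - 2 = -6$)
$31 J{\left(3 \right)} \left(4 - 5\right) G{\left(-6,Z \right)} = 31 \cdot 3 \left(4 - 5\right) \left(-6\right) = 31 \cdot 3 \left(-1\right) \left(-6\right) = 31 \left(-3\right) \left(-6\right) = \left(-93\right) \left(-6\right) = 558$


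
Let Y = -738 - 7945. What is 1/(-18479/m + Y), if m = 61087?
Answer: -61087/530436900 ≈ -0.00011516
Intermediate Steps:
Y = -8683
1/(-18479/m + Y) = 1/(-18479/61087 - 8683) = 1/(-530436900/61087) = -61087/530436900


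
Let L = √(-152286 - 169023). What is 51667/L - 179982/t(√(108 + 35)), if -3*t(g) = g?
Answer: 49086*√143/13 - 51667*I*√35701/107103 ≈ 45153.0 - 91.149*I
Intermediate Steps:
t(g) = -g/3
L = 3*I*√35701 (L = √(-321309) = 3*I*√35701 ≈ 566.84*I)
51667/L - 179982/t(√(108 + 35)) = 51667/((3*I*√35701)) - 179982*(-3/√(108 + 35)) = 51667*(-I*√35701/107103) - 179982*(-3*√143/143) = -51667*I*√35701/107103 - (-49086)*√143/13 = -51667*I*√35701/107103 + 49086*√143/13 = 49086*√143/13 - 51667*I*√35701/107103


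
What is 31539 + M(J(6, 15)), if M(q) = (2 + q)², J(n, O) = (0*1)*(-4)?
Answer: 31543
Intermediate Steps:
J(n, O) = 0 (J(n, O) = 0*(-4) = 0)
31539 + M(J(6, 15)) = 31539 + (2 + 0)² = 31539 + 2² = 31539 + 4 = 31543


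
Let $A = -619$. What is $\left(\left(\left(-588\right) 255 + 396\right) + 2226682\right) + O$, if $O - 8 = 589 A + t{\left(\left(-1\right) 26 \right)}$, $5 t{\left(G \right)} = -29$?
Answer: $\frac{8562746}{5} \approx 1.7126 \cdot 10^{6}$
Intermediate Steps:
$t{\left(G \right)} = - \frac{29}{5}$ ($t{\left(G \right)} = \frac{1}{5} \left(-29\right) = - \frac{29}{5}$)
$O = - \frac{1822944}{5}$ ($O = 8 + \left(589 \left(-619\right) - \frac{29}{5}\right) = 8 - \frac{1822984}{5} = - \frac{1822944}{5} \approx -3.6459 \cdot 10^{5}$)
$\left(\left(\left(-588\right) 255 + 396\right) + 2226682\right) + O = \left(\left(\left(-588\right) 255 + 396\right) + 2226682\right) - \frac{1822944}{5} = \left(\left(-149940 + 396\right) + 2226682\right) - \frac{1822944}{5} = \left(-149544 + 2226682\right) - \frac{1822944}{5} = 2077138 - \frac{1822944}{5} = \frac{8562746}{5}$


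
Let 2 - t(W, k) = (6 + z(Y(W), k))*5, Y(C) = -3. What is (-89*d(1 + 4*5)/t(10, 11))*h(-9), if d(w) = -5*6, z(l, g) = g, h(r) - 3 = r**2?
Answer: -224280/83 ≈ -2702.2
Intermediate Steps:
h(r) = 3 + r**2
d(w) = -30
t(W, k) = -28 - 5*k (t(W, k) = 2 - (6 + k)*5 = 2 - (30 + 5*k) = 2 + (-30 - 5*k) = -28 - 5*k)
(-89*d(1 + 4*5)/t(10, 11))*h(-9) = (-(-2670)/(-28 - 5*11))*(3 + (-9)**2) = (-(-2670)/(-28 - 55))*(3 + 81) = -(-2670)/(-83)*84 = -(-2670)*(-1)/83*84 = -89*30/83*84 = -2670/83*84 = -224280/83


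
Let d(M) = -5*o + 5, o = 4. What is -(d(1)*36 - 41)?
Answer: 581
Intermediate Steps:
d(M) = -15 (d(M) = -5*4 + 5 = -20 + 5 = -15)
-(d(1)*36 - 41) = -(-15*36 - 41) = -(-540 - 41) = -1*(-581) = 581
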